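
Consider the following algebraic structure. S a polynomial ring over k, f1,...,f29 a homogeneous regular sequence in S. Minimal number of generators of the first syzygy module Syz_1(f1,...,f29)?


Regular sequence => Koszul complex is the minimal free resolution.
Syz_1 minimally generated by Koszul relations f_i*e_j - f_j*e_i (i<j): mu(Syz_1) = beta_2 = C(m,2) = m(m-1)/2
m=29
29*28/2 = 406


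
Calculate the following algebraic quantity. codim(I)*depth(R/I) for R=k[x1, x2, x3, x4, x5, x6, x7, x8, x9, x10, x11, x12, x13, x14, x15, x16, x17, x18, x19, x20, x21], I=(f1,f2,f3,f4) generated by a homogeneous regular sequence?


codim=4, depth=dim(R/I)=21-4=17
Product=4*17=68


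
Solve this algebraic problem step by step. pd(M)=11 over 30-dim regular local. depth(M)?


pd+depth=depth(R)=30
depth=30-11=19


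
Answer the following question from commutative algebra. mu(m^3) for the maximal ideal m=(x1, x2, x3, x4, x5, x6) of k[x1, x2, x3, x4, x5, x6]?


Graded Nakayama: mu(m^d) = dim_k (m^d/m^(d+1)) = #degree-3 monomials in 6 vars
C(n+d-1,d)=C(8,3)=56


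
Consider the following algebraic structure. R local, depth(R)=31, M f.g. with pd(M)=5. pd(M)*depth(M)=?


pd+depth=31
depth=31-5=26
pd*depth=5*26=130


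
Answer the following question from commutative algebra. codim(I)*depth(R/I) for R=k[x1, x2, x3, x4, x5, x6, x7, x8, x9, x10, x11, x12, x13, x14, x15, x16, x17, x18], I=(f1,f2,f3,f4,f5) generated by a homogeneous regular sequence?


codim=5, depth=dim(R/I)=18-5=13
Product=5*13=65


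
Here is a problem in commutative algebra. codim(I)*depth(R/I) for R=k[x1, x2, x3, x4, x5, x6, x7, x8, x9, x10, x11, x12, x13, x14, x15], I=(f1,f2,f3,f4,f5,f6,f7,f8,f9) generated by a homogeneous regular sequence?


codim=9, depth=dim(R/I)=15-9=6
Product=9*6=54


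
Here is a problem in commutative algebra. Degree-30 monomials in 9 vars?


C(d+n-1,n-1)=C(38,8)=48903492


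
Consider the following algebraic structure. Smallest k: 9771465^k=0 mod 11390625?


9771465^k mod 11390625:
k=1: 9771465
k=2: 1464975
k=3: 391500
k=4: 9922500
k=5: 8353125
k=6: 0
First zero at k = 6


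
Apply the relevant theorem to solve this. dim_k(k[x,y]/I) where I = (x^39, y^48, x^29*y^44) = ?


k[x,y]/I, I = (x^39, y^48, x^29*y^44)
Rect: 39x48=1872. Corner: (39-29)x(48-44)=40.
dim = 1872-40 = 1832


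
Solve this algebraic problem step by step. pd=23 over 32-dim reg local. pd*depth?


pd+depth=32
depth=32-23=9
pd*depth=23*9=207


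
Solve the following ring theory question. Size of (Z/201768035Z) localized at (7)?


7-primary part: 201768035=7^9*5
Size=7^9=40353607


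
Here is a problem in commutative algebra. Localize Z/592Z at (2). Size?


2-primary part: 592=2^4*37
Size=2^4=16


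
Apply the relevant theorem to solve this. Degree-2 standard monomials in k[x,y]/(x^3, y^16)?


k[x,y], I = (x^3, y^16), d = 2
Need i < 3 and d-i < 16.
Range: 0 <= i <= 2.
H(2) = 3


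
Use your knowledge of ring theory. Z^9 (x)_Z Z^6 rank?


rank(M(x)N) = rank(M)*rank(N)
9*6 = 54


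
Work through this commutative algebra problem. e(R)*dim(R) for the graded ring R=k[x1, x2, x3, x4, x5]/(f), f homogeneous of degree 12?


e(R)=deg(f)=12, dim(R)=5-1=4
e*dim=12*4=48


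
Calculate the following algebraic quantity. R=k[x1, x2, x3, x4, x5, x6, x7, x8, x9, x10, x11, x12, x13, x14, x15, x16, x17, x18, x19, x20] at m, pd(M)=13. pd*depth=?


pd+depth=20
depth=20-13=7
pd*depth=13*7=91


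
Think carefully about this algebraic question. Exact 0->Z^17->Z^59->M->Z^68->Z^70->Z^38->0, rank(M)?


Alt sum=0:
(-1)^0*17 + (-1)^1*59 + (-1)^2*? + (-1)^3*68 + (-1)^4*70 + (-1)^5*38=0
rank(M)=78


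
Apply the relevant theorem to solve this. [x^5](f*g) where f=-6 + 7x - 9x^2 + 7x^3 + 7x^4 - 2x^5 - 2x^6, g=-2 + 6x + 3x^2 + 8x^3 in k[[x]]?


[x^5] = sum a_i*b_j, i+j=5
  -9*8=-72
  7*3=21
  7*6=42
  -2*-2=4
Sum=-5


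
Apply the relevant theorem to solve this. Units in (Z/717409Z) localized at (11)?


Local ring = Z/14641Z.
phi(14641) = 11^3*(11-1) = 13310


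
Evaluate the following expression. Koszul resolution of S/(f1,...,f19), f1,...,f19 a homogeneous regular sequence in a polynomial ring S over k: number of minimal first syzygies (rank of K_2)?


Regular sequence => Koszul complex is the minimal free resolution.
Syz_1 minimally generated by Koszul relations f_i*e_j - f_j*e_i (i<j): mu(Syz_1) = beta_2 = C(m,2) = m(m-1)/2
m=19
19*18/2 = 171


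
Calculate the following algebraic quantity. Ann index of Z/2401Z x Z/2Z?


Exponent = lcm of the cyclic orders; pairwise coprime => product.
7^4*2^1=2401*2=4802


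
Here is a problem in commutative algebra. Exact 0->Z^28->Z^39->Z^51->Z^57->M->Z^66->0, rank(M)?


Alt sum=0:
(-1)^0*28 + (-1)^1*39 + (-1)^2*51 + (-1)^3*57 + (-1)^4*? + (-1)^5*66=0
rank(M)=83


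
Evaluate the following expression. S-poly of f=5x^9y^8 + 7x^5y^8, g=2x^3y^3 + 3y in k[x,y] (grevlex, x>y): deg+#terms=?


LT(f)=5x^9y^8, LT(g)=2x^3y^3
lcm(LM)=x^9y^8
S(f,g) (scaled by 10 to clear denominators) = 2*f - 5x^6y^5*g = 14x^5y^8 - 15x^6y^6
2 terms, deg 13.
13+2=15


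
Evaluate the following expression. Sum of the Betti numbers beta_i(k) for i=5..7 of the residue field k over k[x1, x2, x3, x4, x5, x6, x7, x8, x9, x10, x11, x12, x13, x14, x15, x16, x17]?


Koszul resolution: beta_i(k)=C(n,i), n=17
C(17,5)=6188, C(17,6)=12376, C(17,7)=19448
Sum=38012


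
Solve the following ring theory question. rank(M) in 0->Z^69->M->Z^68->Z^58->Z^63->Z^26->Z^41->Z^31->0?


Alt sum=0:
(-1)^0*69 + (-1)^1*? + (-1)^2*68 + (-1)^3*58 + (-1)^4*63 + (-1)^5*26 + (-1)^6*41 + (-1)^7*31=0
rank(M)=126


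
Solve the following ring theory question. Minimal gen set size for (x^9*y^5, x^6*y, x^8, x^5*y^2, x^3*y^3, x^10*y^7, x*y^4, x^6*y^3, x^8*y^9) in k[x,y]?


Remove redundant (divisible by others).
x^9*y^5 redundant.
x^6*y^3 redundant.
x^8*y^9 redundant.
x^10*y^7 redundant.
Min: x^8, x^6*y, x^5*y^2, x^3*y^3, x*y^4
Count=5


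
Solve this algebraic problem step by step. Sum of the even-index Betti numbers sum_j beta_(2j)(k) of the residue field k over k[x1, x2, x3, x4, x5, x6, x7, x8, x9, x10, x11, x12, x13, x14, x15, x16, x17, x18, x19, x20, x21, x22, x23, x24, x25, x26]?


Koszul resolution: beta_i(k)=C(n,i), n=26
sum_even C(26,i) = 2^(n-1) = 2^25 = 33554432


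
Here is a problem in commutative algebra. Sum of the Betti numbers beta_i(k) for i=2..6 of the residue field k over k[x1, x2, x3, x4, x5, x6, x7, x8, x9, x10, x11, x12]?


Koszul resolution: beta_i(k)=C(n,i), n=12
C(12,2)=66, C(12,3)=220, C(12,4)=495, C(12,5)=792, C(12,6)=924
Sum=2497


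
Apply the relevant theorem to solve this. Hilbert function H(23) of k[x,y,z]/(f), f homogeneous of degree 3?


C(25,2)-C(22,2)=300-231=69


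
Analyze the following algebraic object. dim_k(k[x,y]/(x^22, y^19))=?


Basis: x^i*y^j, i<22, j<19
22*19=418


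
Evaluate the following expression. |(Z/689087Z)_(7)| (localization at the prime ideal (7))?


7-primary part: 689087=7^5*41
Size=7^5=16807


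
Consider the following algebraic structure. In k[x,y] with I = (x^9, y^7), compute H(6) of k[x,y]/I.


k[x,y], I = (x^9, y^7), d = 6
Need i < 9 and d-i < 7.
Range: 0 <= i <= 6.
H(6) = 7


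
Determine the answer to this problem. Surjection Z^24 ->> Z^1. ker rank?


rank(ker) = 24-1 = 23


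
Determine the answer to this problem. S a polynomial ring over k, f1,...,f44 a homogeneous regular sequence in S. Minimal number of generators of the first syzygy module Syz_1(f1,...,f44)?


Regular sequence => Koszul complex is the minimal free resolution.
Syz_1 minimally generated by Koszul relations f_i*e_j - f_j*e_i (i<j): mu(Syz_1) = beta_2 = C(m,2) = m(m-1)/2
m=44
44*43/2 = 946


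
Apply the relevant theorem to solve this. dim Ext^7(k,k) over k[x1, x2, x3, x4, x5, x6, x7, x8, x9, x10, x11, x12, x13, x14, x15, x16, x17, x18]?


C(n,i)=C(18,7)=31824


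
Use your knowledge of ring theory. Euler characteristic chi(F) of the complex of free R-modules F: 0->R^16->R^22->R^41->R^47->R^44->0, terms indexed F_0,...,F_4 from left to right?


chi = sum (-1)^i * rank:
(-1)^0*16=16
(-1)^1*22=-22
(-1)^2*41=41
(-1)^3*47=-47
(-1)^4*44=44
chi=32


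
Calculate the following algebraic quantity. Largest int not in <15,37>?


gcd(15,37)=1 => F=ab-a-b=15*37-15-37=555-52=503


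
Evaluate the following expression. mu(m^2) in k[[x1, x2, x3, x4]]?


C(n+d-1,d)=C(5,2)=10


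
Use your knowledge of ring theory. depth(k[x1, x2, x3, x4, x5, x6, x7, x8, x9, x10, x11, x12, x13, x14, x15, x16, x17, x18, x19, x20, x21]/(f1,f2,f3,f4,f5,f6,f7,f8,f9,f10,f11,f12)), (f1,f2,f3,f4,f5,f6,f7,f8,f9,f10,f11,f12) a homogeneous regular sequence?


depth(R)=21
depth(R/I)=21-12=9


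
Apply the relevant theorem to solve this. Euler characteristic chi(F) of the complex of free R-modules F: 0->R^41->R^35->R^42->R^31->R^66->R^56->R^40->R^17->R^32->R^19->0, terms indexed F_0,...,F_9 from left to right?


chi = sum (-1)^i * rank:
(-1)^0*41=41
(-1)^1*35=-35
(-1)^2*42=42
(-1)^3*31=-31
(-1)^4*66=66
(-1)^5*56=-56
(-1)^6*40=40
(-1)^7*17=-17
(-1)^8*32=32
(-1)^9*19=-19
chi=63


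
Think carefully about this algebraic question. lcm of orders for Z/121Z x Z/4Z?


Exponent = lcm of the cyclic orders; pairwise coprime => product.
11^2*2^2=121*4=484


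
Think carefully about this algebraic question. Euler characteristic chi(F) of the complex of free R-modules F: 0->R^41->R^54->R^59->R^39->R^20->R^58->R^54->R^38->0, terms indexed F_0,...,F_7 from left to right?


chi = sum (-1)^i * rank:
(-1)^0*41=41
(-1)^1*54=-54
(-1)^2*59=59
(-1)^3*39=-39
(-1)^4*20=20
(-1)^5*58=-58
(-1)^6*54=54
(-1)^7*38=-38
chi=-15


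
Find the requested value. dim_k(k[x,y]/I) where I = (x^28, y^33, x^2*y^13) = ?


k[x,y]/I, I = (x^28, y^33, x^2*y^13)
Rect: 28x33=924. Corner: (28-2)x(33-13)=520.
dim = 924-520 = 404


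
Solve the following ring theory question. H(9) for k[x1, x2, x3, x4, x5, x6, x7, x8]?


C(d+n-1,n-1)=C(16,7)=11440


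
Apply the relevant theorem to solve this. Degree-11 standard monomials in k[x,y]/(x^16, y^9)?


k[x,y], I = (x^16, y^9), d = 11
Need i < 16 and d-i < 9.
Range: 3 <= i <= 11.
H(11) = 9


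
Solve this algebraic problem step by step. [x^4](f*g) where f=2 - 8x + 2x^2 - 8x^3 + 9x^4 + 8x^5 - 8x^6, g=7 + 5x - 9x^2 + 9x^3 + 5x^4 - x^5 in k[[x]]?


[x^4] = sum a_i*b_j, i+j=4
  2*5=10
  -8*9=-72
  2*-9=-18
  -8*5=-40
  9*7=63
Sum=-57


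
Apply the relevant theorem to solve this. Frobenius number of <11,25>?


gcd(11,25)=1 => F=ab-a-b=11*25-11-25=275-36=239


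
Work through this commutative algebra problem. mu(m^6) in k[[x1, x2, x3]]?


C(n+d-1,d)=C(8,6)=28


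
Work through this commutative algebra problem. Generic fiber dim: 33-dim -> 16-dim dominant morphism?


dim(fiber)=dim(X)-dim(Y)=33-16=17


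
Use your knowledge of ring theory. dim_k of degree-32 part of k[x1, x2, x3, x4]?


C(d+n-1,n-1)=C(35,3)=6545


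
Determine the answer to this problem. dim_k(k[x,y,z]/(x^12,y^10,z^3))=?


Basis: x^iy^jz^k, i<12,j<10,k<3
12*10*3=360


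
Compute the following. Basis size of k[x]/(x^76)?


Basis: 1,x,...,x^75
dim=76


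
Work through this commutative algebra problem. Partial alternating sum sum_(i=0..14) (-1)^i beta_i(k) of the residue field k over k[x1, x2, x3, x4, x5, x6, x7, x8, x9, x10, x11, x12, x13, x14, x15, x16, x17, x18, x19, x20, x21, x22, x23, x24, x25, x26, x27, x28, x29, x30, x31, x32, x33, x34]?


Koszul resolution: beta_i(k)=C(n,i), n=34
sum_(i=0..p) (-1)^i C(n,i) = (-1)^p C(n-1,p)
(-1)^14*C(33,14) = (-1)^14*818809200 = 818809200


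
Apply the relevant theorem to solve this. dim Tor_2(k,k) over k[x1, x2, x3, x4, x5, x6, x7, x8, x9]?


Koszul: C(n,i)=C(9,2)=36


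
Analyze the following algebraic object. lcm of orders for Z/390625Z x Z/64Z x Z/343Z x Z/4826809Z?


Exponent = lcm of the cyclic orders; pairwise coprime => product.
5^8*2^6*7^3*13^6=390625*64*343*4826809=41389887175000000


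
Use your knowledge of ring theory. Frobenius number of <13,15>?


gcd(13,15)=1 => F=ab-a-b=13*15-13-15=195-28=167


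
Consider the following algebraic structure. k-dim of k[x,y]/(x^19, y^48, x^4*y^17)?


k[x,y]/I, I = (x^19, y^48, x^4*y^17)
Rect: 19x48=912. Corner: (19-4)x(48-17)=465.
dim = 912-465 = 447


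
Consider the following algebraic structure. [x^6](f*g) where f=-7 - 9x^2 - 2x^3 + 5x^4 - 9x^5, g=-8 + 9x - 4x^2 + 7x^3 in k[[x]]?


[x^6] = sum a_i*b_j, i+j=6
  -2*7=-14
  5*-4=-20
  -9*9=-81
Sum=-115


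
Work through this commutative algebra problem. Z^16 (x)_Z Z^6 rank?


rank(M(x)N) = rank(M)*rank(N)
16*6 = 96


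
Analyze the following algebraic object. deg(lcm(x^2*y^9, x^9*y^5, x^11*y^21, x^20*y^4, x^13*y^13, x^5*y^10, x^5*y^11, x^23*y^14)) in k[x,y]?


lcm = componentwise max:
x: max(2,9,11,20,13,5,5,23)=23
y: max(9,5,21,4,13,10,11,14)=21
Total=23+21=44


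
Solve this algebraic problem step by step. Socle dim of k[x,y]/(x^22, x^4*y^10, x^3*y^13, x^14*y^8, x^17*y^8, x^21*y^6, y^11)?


Socle = ann(m) = span of standard monomials u with x*u, y*u in I (staircase corners).
Redundant generators: x^17*y^8, x^3*y^13
Minimal generators: x^22, x^21*y^6, x^14*y^8, x^4*y^10, y^11
Corners: x^3y^10, x^13y^9, x^20y^7, x^21y^5
Socle dim=4


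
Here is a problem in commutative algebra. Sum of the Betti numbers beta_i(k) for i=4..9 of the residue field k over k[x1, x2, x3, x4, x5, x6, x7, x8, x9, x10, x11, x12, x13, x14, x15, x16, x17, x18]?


Koszul resolution: beta_i(k)=C(n,i), n=18
C(18,4)=3060, C(18,5)=8568, C(18,6)=18564, C(18,7)=31824, C(18,8)=43758, C(18,9)=48620
Sum=154394


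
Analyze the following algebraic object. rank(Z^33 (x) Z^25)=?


rank(M(x)N) = rank(M)*rank(N)
33*25 = 825


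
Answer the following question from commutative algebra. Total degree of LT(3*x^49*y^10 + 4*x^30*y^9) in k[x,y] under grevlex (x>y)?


LT: 3*x^49*y^10
deg_x=49, deg_y=10
Total=49+10=59


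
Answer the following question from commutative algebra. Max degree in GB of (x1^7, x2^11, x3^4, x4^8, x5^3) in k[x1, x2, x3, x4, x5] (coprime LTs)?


Pure powers, coprime LTs => already GB.
Degrees: 7, 11, 4, 8, 3
Max=11


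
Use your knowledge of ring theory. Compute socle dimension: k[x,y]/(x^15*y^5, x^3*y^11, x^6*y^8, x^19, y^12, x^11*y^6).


Socle = ann(m) = span of standard monomials u with x*u, y*u in I (staircase corners).
Minimal generators: x^19, x^15*y^5, x^11*y^6, x^6*y^8, x^3*y^11, y^12
Corners: x^2y^11, x^5y^10, x^10y^7, x^14y^5, x^18y^4
Socle dim=5


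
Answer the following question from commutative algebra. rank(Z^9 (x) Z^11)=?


rank(M(x)N) = rank(M)*rank(N)
9*11 = 99


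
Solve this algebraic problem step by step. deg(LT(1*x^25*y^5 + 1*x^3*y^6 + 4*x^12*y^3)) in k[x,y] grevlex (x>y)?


LT: 1*x^25*y^5
deg_x=25, deg_y=5
Total=25+5=30


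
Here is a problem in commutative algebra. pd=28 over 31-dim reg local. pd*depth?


pd+depth=31
depth=31-28=3
pd*depth=28*3=84


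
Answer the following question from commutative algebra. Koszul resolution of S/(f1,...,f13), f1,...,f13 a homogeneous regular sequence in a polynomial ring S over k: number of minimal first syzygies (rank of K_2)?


Regular sequence => Koszul complex is the minimal free resolution.
Syz_1 minimally generated by Koszul relations f_i*e_j - f_j*e_i (i<j): mu(Syz_1) = beta_2 = C(m,2) = m(m-1)/2
m=13
13*12/2 = 78


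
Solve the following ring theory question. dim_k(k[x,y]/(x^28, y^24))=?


Basis: x^i*y^j, i<28, j<24
28*24=672


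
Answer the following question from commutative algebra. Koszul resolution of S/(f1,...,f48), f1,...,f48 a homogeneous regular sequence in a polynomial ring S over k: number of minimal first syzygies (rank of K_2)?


Regular sequence => Koszul complex is the minimal free resolution.
Syz_1 minimally generated by Koszul relations f_i*e_j - f_j*e_i (i<j): mu(Syz_1) = beta_2 = C(m,2) = m(m-1)/2
m=48
48*47/2 = 1128


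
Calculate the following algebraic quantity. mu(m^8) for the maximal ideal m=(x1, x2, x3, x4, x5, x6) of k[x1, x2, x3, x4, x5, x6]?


Graded Nakayama: mu(m^d) = dim_k (m^d/m^(d+1)) = #degree-8 monomials in 6 vars
C(n+d-1,d)=C(13,8)=1287


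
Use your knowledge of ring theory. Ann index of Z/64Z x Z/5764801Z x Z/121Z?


Exponent = lcm of the cyclic orders; pairwise coprime => product.
2^6*7^8*11^2=64*5764801*121=44642618944


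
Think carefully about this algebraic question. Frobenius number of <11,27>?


gcd(11,27)=1 => F=ab-a-b=11*27-11-27=297-38=259


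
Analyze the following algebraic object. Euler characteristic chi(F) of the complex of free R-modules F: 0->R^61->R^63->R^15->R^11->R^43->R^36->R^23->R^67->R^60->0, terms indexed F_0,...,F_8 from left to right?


chi = sum (-1)^i * rank:
(-1)^0*61=61
(-1)^1*63=-63
(-1)^2*15=15
(-1)^3*11=-11
(-1)^4*43=43
(-1)^5*36=-36
(-1)^6*23=23
(-1)^7*67=-67
(-1)^8*60=60
chi=25


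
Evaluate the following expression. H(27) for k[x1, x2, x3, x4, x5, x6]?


C(d+n-1,n-1)=C(32,5)=201376


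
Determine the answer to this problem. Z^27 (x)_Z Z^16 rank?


rank(M(x)N) = rank(M)*rank(N)
27*16 = 432


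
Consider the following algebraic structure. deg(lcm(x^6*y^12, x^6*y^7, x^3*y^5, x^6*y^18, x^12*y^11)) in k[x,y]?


lcm = componentwise max:
x: max(6,6,3,6,12)=12
y: max(12,7,5,18,11)=18
Total=12+18=30


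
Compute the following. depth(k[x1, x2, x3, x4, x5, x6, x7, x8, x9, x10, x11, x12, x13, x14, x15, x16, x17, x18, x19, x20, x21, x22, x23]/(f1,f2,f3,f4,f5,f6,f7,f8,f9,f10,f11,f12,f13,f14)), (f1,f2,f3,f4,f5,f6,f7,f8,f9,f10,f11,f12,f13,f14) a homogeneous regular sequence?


depth(R)=23
depth(R/I)=23-14=9


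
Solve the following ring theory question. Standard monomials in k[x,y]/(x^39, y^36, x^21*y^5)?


k[x,y]/I, I = (x^39, y^36, x^21*y^5)
Rect: 39x36=1404. Corner: (39-21)x(36-5)=558.
dim = 1404-558 = 846


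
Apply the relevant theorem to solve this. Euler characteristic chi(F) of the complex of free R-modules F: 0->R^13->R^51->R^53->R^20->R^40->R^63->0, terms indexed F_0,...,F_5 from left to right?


chi = sum (-1)^i * rank:
(-1)^0*13=13
(-1)^1*51=-51
(-1)^2*53=53
(-1)^3*20=-20
(-1)^4*40=40
(-1)^5*63=-63
chi=-28


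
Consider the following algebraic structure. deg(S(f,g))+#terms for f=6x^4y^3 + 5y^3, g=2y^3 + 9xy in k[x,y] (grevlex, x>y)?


LT(f)=6x^4y^3, LT(g)=2y^3
lcm(LM)=x^4y^3
S(f,g) (scaled by 12 to clear denominators) = 2*f - 6x^4*g = -54x^5y + 10y^3
2 terms, deg 6.
6+2=8


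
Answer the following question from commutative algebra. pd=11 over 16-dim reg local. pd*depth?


pd+depth=16
depth=16-11=5
pd*depth=11*5=55


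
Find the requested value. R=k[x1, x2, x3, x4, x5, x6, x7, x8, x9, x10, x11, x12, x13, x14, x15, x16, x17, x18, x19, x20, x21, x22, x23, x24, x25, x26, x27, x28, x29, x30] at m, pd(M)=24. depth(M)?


pd+depth=depth(R)=30
depth=30-24=6


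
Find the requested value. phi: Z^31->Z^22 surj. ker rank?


rank(ker) = 31-22 = 9


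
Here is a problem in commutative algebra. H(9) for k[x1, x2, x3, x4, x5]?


C(d+n-1,n-1)=C(13,4)=715


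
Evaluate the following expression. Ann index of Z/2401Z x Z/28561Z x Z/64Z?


Exponent = lcm of the cyclic orders; pairwise coprime => product.
7^4*13^4*2^6=2401*28561*64=4388797504


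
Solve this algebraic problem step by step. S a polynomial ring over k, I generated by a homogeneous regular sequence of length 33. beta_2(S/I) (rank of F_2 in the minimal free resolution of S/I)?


Regular sequence => Koszul complex is the minimal free resolution.
Syz_1 minimally generated by Koszul relations f_i*e_j - f_j*e_i (i<j): mu(Syz_1) = beta_2 = C(m,2) = m(m-1)/2
m=33
33*32/2 = 528


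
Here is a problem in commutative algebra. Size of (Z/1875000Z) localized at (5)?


5-primary part: 1875000=5^7*24
Size=5^7=78125


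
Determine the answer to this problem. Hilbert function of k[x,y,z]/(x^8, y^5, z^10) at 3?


Need i<8, j<5, k<10 with i+j+k=3.
For each i, j ranges over max(0,3-i-9)..min(4,3-i):
  i=0: j in [0,3] -> 4
  i=1: j in [0,2] -> 3
  i=2: j in [0,1] -> 2
  i=3: j in [0,0] -> 1
H(3) = 4+3+2+1 = 10


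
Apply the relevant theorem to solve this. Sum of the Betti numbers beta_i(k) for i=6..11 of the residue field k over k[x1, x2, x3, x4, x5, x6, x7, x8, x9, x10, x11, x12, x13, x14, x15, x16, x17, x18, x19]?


Koszul resolution: beta_i(k)=C(n,i), n=19
C(19,6)=27132, C(19,7)=50388, C(19,8)=75582, C(19,9)=92378, C(19,10)=92378, C(19,11)=75582
Sum=413440


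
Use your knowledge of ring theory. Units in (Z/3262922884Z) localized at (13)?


Local ring = Z/815730721Z.
phi(815730721) = 13^7*(13-1) = 752982204


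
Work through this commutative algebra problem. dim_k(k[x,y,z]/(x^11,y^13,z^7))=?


Basis: x^iy^jz^k, i<11,j<13,k<7
11*13*7=1001


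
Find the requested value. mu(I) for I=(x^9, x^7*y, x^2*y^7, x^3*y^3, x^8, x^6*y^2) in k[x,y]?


Remove redundant (divisible by others).
x^9 redundant.
Min: x^8, x^7*y, x^6*y^2, x^3*y^3, x^2*y^7
Count=5


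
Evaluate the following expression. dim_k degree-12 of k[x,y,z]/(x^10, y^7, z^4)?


Need i<10, j<7, k<4 with i+j+k=12.
For each i, j ranges over max(0,12-i-3)..min(6,12-i):
  i=0: j in [9,6] -> 0
  i=1: j in [8,6] -> 0
  i=2: j in [7,6] -> 0
  i=3: j in [6,6] -> 1
  i=4: j in [5,6] -> 2
  i=5: j in [4,6] -> 3
  i=6: j in [3,6] -> 4
  i=7: j in [2,5] -> 4
  i=8: j in [1,4] -> 4
  i=9: j in [0,3] -> 4
H(12) = 0+0+0+1+2+3+4+4+4+4 = 22


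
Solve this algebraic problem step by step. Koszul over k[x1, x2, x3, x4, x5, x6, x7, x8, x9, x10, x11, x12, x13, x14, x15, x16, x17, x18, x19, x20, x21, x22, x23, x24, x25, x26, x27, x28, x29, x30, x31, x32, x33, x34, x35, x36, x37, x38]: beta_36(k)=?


C(n,i)=C(38,36)=703


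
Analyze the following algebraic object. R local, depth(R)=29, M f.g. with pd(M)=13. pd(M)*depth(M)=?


pd+depth=29
depth=29-13=16
pd*depth=13*16=208


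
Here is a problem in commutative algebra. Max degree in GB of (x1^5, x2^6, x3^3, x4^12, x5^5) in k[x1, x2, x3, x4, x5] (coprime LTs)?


Pure powers, coprime LTs => already GB.
Degrees: 5, 6, 3, 12, 5
Max=12


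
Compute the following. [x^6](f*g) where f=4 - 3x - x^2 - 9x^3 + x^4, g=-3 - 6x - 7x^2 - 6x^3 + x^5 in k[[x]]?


[x^6] = sum a_i*b_j, i+j=6
  -3*1=-3
  -9*-6=54
  1*-7=-7
Sum=44


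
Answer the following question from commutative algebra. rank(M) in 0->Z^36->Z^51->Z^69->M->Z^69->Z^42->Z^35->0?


Alt sum=0:
(-1)^0*36 + (-1)^1*51 + (-1)^2*69 + (-1)^3*? + (-1)^4*69 + (-1)^5*42 + (-1)^6*35=0
rank(M)=116


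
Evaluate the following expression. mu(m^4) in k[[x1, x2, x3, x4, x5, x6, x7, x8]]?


C(n+d-1,d)=C(11,4)=330


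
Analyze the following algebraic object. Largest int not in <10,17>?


gcd(10,17)=1 => F=ab-a-b=10*17-10-17=170-27=143


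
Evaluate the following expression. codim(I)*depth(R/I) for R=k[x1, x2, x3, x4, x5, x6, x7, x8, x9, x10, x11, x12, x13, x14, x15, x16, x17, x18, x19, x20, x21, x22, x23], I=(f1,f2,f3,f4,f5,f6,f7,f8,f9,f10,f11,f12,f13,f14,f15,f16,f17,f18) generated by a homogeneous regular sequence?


codim=18, depth=dim(R/I)=23-18=5
Product=18*5=90


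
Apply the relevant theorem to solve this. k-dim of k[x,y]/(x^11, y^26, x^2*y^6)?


k[x,y]/I, I = (x^11, y^26, x^2*y^6)
Rect: 11x26=286. Corner: (11-2)x(26-6)=180.
dim = 286-180 = 106


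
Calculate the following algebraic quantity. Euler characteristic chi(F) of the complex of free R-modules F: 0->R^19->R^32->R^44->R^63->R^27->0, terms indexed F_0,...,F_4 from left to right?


chi = sum (-1)^i * rank:
(-1)^0*19=19
(-1)^1*32=-32
(-1)^2*44=44
(-1)^3*63=-63
(-1)^4*27=27
chi=-5


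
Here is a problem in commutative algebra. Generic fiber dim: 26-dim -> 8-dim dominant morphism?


dim(fiber)=dim(X)-dim(Y)=26-8=18


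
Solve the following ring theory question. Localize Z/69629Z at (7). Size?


7-primary part: 69629=7^4*29
Size=7^4=2401


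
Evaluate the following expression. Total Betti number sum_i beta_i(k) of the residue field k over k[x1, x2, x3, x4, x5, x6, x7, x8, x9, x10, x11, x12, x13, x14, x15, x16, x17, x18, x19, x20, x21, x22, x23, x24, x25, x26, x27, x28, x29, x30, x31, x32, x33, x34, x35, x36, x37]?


Koszul resolution: beta_i(k)=C(n,i), n=37
sum_i C(37,i) = 2^37 = 137438953472


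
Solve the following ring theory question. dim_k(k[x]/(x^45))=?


Basis: 1,x,...,x^44
dim=45


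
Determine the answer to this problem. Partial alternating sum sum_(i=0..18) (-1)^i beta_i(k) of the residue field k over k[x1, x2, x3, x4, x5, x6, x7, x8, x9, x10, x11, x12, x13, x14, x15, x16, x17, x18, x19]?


Koszul resolution: beta_i(k)=C(n,i), n=19
sum_(i=0..p) (-1)^i C(n,i) = (-1)^p C(n-1,p)
(-1)^18*C(18,18) = (-1)^18*1 = 1


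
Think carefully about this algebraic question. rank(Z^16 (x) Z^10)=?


rank(M(x)N) = rank(M)*rank(N)
16*10 = 160


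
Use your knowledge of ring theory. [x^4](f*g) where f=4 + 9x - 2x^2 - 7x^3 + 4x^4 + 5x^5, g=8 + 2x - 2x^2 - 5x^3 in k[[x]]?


[x^4] = sum a_i*b_j, i+j=4
  9*-5=-45
  -2*-2=4
  -7*2=-14
  4*8=32
Sum=-23


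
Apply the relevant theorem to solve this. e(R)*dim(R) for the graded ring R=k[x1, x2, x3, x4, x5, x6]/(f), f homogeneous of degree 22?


e(R)=deg(f)=22, dim(R)=6-1=5
e*dim=22*5=110


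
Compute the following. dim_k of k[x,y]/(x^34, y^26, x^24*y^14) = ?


k[x,y]/I, I = (x^34, y^26, x^24*y^14)
Rect: 34x26=884. Corner: (34-24)x(26-14)=120.
dim = 884-120 = 764


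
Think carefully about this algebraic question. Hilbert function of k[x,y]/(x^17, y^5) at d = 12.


k[x,y], I = (x^17, y^5), d = 12
Need i < 17 and d-i < 5.
Range: 8 <= i <= 12.
H(12) = 5


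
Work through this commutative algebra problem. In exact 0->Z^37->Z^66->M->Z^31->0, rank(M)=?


Alt sum=0:
(-1)^0*37 + (-1)^1*66 + (-1)^2*? + (-1)^3*31=0
rank(M)=60


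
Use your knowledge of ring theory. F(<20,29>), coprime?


gcd(20,29)=1 => F=ab-a-b=20*29-20-29=580-49=531


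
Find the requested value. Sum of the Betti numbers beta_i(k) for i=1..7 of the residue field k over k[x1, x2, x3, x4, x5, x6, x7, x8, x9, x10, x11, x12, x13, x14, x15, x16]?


Koszul resolution: beta_i(k)=C(n,i), n=16
C(16,1)=16, C(16,2)=120, C(16,3)=560, C(16,4)=1820, C(16,5)=4368, C(16,6)=8008, C(16,7)=11440
Sum=26332


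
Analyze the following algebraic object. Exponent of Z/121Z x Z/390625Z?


Exponent = lcm of the cyclic orders; pairwise coprime => product.
11^2*5^8=121*390625=47265625


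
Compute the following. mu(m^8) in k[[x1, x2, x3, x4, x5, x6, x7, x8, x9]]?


C(n+d-1,d)=C(16,8)=12870


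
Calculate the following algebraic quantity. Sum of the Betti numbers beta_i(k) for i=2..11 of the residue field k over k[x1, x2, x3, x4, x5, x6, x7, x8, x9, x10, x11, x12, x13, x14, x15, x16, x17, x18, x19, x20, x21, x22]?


Koszul resolution: beta_i(k)=C(n,i), n=22
C(22,2)=231, C(22,3)=1540, C(22,4)=7315, C(22,5)=26334, C(22,6)=74613, C(22,7)=170544, C(22,8)=319770, C(22,9)=497420, C(22,10)=646646, C(22,11)=705432
Sum=2449845


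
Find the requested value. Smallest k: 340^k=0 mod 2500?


340^k mod 2500:
k=1: 340
k=2: 600
k=3: 1500
k=4: 0
First zero at k = 4


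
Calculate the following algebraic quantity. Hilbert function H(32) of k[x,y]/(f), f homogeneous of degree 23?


H(t)=d for t>=d-1.
d=23, t=32
H(32)=23


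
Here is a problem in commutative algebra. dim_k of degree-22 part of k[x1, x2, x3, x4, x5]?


C(d+n-1,n-1)=C(26,4)=14950


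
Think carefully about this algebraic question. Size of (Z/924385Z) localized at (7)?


7-primary part: 924385=7^5*55
Size=7^5=16807


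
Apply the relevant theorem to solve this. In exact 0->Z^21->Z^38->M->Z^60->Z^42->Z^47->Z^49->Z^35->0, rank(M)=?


Alt sum=0:
(-1)^0*21 + (-1)^1*38 + (-1)^2*? + (-1)^3*60 + (-1)^4*42 + (-1)^5*47 + (-1)^6*49 + (-1)^7*35=0
rank(M)=68


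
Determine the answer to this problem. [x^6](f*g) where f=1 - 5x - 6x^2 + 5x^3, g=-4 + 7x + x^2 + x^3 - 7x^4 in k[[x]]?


[x^6] = sum a_i*b_j, i+j=6
  -6*-7=42
  5*1=5
Sum=47


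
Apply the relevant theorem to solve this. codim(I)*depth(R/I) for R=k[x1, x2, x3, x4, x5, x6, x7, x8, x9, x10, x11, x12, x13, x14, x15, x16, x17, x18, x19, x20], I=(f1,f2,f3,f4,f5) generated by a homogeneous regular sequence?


codim=5, depth=dim(R/I)=20-5=15
Product=5*15=75


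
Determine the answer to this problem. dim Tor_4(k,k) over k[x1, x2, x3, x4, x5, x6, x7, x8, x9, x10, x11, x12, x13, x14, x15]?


Koszul: C(n,i)=C(15,4)=1365


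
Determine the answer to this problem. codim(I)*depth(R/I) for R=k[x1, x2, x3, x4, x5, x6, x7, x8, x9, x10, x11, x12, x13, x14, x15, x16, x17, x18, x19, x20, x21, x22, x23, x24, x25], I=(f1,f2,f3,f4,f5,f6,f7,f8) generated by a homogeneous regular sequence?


codim=8, depth=dim(R/I)=25-8=17
Product=8*17=136


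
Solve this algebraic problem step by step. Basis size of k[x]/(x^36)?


Basis: 1,x,...,x^35
dim=36


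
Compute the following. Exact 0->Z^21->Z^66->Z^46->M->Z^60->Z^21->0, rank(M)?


Alt sum=0:
(-1)^0*21 + (-1)^1*66 + (-1)^2*46 + (-1)^3*? + (-1)^4*60 + (-1)^5*21=0
rank(M)=40


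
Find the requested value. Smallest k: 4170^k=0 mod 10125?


4170^k mod 10125:
k=1: 4170
k=2: 4275
k=3: 6750
k=4: 0
First zero at k = 4


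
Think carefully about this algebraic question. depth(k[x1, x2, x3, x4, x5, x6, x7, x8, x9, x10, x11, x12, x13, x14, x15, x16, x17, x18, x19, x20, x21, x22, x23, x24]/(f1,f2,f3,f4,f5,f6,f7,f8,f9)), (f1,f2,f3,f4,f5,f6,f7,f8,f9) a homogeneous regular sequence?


depth(R)=24
depth(R/I)=24-9=15


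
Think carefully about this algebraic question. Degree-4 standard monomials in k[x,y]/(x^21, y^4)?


k[x,y], I = (x^21, y^4), d = 4
Need i < 21 and d-i < 4.
Range: 1 <= i <= 4.
H(4) = 4


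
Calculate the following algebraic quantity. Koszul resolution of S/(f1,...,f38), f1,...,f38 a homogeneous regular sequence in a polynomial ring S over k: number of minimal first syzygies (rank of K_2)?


Regular sequence => Koszul complex is the minimal free resolution.
Syz_1 minimally generated by Koszul relations f_i*e_j - f_j*e_i (i<j): mu(Syz_1) = beta_2 = C(m,2) = m(m-1)/2
m=38
38*37/2 = 703


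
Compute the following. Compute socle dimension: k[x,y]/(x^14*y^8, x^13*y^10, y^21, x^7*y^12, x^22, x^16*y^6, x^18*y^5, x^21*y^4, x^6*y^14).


Socle = ann(m) = span of standard monomials u with x*u, y*u in I (staircase corners).
Minimal generators: x^22, x^21*y^4, x^18*y^5, x^16*y^6, x^14*y^8, x^13*y^10, x^7*y^12, x^6*y^14, y^21
Corners: x^5y^20, x^6y^13, x^12y^11, x^13y^9, x^15y^7, x^17y^5, x^20y^4, x^21y^3
Socle dim=8


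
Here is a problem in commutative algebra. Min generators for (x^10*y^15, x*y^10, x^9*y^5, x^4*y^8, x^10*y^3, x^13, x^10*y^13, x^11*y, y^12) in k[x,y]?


Remove redundant (divisible by others).
x^10*y^15 redundant.
x^10*y^13 redundant.
Min: x^13, x^11*y, x^10*y^3, x^9*y^5, x^4*y^8, x*y^10, y^12
Count=7


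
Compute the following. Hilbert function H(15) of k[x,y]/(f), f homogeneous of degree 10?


H(t)=d for t>=d-1.
d=10, t=15
H(15)=10


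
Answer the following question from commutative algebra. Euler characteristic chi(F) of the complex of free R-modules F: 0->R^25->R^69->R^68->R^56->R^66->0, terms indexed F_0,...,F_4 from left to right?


chi = sum (-1)^i * rank:
(-1)^0*25=25
(-1)^1*69=-69
(-1)^2*68=68
(-1)^3*56=-56
(-1)^4*66=66
chi=34


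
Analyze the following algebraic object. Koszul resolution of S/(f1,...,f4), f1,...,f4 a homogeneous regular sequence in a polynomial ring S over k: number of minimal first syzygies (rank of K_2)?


Regular sequence => Koszul complex is the minimal free resolution.
Syz_1 minimally generated by Koszul relations f_i*e_j - f_j*e_i (i<j): mu(Syz_1) = beta_2 = C(m,2) = m(m-1)/2
m=4
4*3/2 = 6


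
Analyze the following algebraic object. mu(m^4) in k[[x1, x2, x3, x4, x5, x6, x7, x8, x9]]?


C(n+d-1,d)=C(12,4)=495


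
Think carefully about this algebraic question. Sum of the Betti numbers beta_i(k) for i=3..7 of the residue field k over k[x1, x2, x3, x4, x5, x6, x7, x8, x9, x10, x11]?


Koszul resolution: beta_i(k)=C(n,i), n=11
C(11,3)=165, C(11,4)=330, C(11,5)=462, C(11,6)=462, C(11,7)=330
Sum=1749


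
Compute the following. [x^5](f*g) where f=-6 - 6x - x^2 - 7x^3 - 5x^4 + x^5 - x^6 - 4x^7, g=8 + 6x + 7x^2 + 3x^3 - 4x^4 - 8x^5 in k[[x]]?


[x^5] = sum a_i*b_j, i+j=5
  -6*-8=48
  -6*-4=24
  -1*3=-3
  -7*7=-49
  -5*6=-30
  1*8=8
Sum=-2


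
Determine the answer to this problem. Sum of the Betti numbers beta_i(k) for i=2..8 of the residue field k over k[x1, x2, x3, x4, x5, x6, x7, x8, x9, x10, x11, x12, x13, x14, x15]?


Koszul resolution: beta_i(k)=C(n,i), n=15
C(15,2)=105, C(15,3)=455, C(15,4)=1365, C(15,5)=3003, C(15,6)=5005, C(15,7)=6435, C(15,8)=6435
Sum=22803


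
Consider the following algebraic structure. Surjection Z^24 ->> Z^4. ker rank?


rank(ker) = 24-4 = 20


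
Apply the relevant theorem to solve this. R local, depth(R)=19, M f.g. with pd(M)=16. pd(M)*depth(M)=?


pd+depth=19
depth=19-16=3
pd*depth=16*3=48


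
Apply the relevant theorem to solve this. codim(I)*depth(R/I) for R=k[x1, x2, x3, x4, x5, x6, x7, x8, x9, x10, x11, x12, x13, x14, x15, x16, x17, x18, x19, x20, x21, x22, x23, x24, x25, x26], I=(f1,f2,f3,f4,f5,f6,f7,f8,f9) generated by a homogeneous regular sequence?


codim=9, depth=dim(R/I)=26-9=17
Product=9*17=153


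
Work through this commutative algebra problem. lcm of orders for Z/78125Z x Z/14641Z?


Exponent = lcm of the cyclic orders; pairwise coprime => product.
5^7*11^4=78125*14641=1143828125


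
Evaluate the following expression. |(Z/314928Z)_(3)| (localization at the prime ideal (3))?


3-primary part: 314928=3^9*16
Size=3^9=19683


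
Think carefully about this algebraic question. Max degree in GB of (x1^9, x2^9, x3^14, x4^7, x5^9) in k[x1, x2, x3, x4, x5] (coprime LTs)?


Pure powers, coprime LTs => already GB.
Degrees: 9, 9, 14, 7, 9
Max=14


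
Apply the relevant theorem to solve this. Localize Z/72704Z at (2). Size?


2-primary part: 72704=2^10*71
Size=2^10=1024


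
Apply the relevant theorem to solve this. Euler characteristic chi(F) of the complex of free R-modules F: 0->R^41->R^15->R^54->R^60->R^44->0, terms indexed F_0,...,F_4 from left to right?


chi = sum (-1)^i * rank:
(-1)^0*41=41
(-1)^1*15=-15
(-1)^2*54=54
(-1)^3*60=-60
(-1)^4*44=44
chi=64


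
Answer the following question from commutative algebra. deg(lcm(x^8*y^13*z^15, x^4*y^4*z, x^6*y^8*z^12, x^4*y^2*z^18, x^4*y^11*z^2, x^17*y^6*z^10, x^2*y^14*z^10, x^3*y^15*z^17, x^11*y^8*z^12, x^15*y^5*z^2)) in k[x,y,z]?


lcm = componentwise max:
x: max(8,4,6,4,4,17,2,3,11,15)=17
y: max(13,4,8,2,11,6,14,15,8,5)=15
z: max(15,1,12,18,2,10,10,17,12,2)=18
Total=17+15+18=50


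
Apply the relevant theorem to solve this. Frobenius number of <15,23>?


gcd(15,23)=1 => F=ab-a-b=15*23-15-23=345-38=307


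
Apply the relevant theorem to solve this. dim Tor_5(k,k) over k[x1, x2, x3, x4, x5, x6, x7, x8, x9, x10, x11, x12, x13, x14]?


Koszul: C(n,i)=C(14,5)=2002


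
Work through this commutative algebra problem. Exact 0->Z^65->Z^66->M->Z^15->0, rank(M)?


Alt sum=0:
(-1)^0*65 + (-1)^1*66 + (-1)^2*? + (-1)^3*15=0
rank(M)=16


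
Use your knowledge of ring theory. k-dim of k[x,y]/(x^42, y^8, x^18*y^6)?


k[x,y]/I, I = (x^42, y^8, x^18*y^6)
Rect: 42x8=336. Corner: (42-18)x(8-6)=48.
dim = 336-48 = 288


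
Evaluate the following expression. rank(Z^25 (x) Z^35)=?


rank(M(x)N) = rank(M)*rank(N)
25*35 = 875


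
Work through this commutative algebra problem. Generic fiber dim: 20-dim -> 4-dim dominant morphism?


dim(fiber)=dim(X)-dim(Y)=20-4=16


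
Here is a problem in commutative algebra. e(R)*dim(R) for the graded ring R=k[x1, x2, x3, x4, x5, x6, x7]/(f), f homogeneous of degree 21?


e(R)=deg(f)=21, dim(R)=7-1=6
e*dim=21*6=126


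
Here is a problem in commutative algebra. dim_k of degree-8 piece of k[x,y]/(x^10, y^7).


k[x,y], I = (x^10, y^7), d = 8
Need i < 10 and d-i < 7.
Range: 2 <= i <= 8.
H(8) = 7


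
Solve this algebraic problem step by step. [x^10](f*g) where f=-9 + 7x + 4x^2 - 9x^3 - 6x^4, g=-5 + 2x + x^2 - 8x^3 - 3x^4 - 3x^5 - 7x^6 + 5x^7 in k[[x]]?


[x^10] = sum a_i*b_j, i+j=10
  -9*5=-45
  -6*-7=42
Sum=-3


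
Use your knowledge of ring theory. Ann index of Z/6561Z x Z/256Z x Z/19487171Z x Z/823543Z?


Exponent = lcm of the cyclic orders; pairwise coprime => product.
3^8*2^8*11^7*7^7=6561*256*19487171*823543=26955356455378568448


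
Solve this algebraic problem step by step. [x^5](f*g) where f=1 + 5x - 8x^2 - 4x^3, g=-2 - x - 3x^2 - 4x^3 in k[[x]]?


[x^5] = sum a_i*b_j, i+j=5
  -8*-4=32
  -4*-3=12
Sum=44


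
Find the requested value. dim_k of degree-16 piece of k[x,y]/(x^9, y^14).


k[x,y], I = (x^9, y^14), d = 16
Need i < 9 and d-i < 14.
Range: 3 <= i <= 8.
H(16) = 6


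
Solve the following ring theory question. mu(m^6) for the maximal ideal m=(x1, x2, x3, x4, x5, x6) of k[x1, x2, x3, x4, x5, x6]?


Graded Nakayama: mu(m^d) = dim_k (m^d/m^(d+1)) = #degree-6 monomials in 6 vars
C(n+d-1,d)=C(11,6)=462


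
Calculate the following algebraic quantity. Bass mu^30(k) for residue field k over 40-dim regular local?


C(n,i)=C(40,30)=847660528


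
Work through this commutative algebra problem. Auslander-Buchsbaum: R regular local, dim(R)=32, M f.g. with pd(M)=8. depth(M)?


pd+depth=depth(R)=32
depth=32-8=24


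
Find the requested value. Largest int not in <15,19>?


gcd(15,19)=1 => F=ab-a-b=15*19-15-19=285-34=251


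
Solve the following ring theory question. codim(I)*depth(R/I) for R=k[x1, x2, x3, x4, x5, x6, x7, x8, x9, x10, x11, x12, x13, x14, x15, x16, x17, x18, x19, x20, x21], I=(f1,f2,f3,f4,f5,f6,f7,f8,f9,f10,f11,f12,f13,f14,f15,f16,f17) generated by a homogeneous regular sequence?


codim=17, depth=dim(R/I)=21-17=4
Product=17*4=68


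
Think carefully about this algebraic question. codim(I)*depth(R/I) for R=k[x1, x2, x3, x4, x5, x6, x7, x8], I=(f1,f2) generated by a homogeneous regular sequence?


codim=2, depth=dim(R/I)=8-2=6
Product=2*6=12


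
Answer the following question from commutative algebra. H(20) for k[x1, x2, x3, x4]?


C(d+n-1,n-1)=C(23,3)=1771


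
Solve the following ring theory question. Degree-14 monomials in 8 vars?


C(d+n-1,n-1)=C(21,7)=116280


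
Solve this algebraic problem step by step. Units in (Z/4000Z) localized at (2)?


Local ring = Z/32Z.
phi(32) = 2^4*(2-1) = 16


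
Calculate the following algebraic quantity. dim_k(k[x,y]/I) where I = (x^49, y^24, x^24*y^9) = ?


k[x,y]/I, I = (x^49, y^24, x^24*y^9)
Rect: 49x24=1176. Corner: (49-24)x(24-9)=375.
dim = 1176-375 = 801


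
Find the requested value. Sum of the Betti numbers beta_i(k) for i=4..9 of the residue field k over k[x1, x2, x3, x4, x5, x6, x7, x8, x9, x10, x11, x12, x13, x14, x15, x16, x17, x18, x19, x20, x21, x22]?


Koszul resolution: beta_i(k)=C(n,i), n=22
C(22,4)=7315, C(22,5)=26334, C(22,6)=74613, C(22,7)=170544, C(22,8)=319770, C(22,9)=497420
Sum=1095996


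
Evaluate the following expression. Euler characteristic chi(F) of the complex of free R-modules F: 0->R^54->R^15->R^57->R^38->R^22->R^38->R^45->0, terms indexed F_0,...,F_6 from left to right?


chi = sum (-1)^i * rank:
(-1)^0*54=54
(-1)^1*15=-15
(-1)^2*57=57
(-1)^3*38=-38
(-1)^4*22=22
(-1)^5*38=-38
(-1)^6*45=45
chi=87


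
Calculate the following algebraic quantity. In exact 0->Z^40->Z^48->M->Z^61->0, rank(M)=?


Alt sum=0:
(-1)^0*40 + (-1)^1*48 + (-1)^2*? + (-1)^3*61=0
rank(M)=69


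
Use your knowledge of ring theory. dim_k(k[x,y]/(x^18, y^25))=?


Basis: x^i*y^j, i<18, j<25
18*25=450


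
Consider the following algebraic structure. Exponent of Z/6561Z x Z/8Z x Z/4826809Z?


Exponent = lcm of the cyclic orders; pairwise coprime => product.
3^8*2^3*13^6=6561*8*4826809=253349550792
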